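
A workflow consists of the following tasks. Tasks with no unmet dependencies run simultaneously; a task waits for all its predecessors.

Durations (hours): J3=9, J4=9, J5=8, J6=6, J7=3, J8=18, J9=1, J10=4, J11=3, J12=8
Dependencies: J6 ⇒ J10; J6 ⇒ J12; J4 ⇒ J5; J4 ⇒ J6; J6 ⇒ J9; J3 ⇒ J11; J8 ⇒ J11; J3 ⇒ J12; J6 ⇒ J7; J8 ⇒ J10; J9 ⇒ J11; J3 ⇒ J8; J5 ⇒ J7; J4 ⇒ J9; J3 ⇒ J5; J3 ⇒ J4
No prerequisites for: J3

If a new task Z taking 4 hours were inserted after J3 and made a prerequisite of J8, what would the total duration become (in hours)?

35

Originally the workflow takes 32 hours.
With Z inserted, J8 now waits for max(J3, Z).
New critical path: J3→Z→J8→J10 = 9+4+18+4 = 35 ⇒ 35 hours.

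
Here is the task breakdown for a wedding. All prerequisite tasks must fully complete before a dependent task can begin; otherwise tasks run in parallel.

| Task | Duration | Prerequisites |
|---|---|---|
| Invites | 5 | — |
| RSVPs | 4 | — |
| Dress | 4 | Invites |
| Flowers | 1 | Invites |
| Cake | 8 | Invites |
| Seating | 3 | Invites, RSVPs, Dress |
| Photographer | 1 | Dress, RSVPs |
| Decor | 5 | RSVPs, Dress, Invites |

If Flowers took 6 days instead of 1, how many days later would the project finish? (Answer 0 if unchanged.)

Critical path before the change: Invites→Dress→Decor = 5+4+5 = 14 giving 14 days.
Flowers is off the critical path — its longest chain is 6 days, giving 8 of slack.
The critical path is still Invites→Dress→Decor; finish is now 14 days.
Change in finish: 14 − 14 = +0 days.

0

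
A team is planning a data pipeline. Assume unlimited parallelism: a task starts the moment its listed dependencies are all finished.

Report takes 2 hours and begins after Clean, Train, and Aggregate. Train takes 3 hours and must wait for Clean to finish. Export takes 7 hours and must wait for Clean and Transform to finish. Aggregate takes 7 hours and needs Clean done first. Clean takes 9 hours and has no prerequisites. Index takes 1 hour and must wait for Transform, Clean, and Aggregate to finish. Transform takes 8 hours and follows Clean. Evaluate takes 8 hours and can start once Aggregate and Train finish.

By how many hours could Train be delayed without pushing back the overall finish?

4

The longest chain is Clean→Transform→Export = 9+8+7 = 24; overall finish 24 hours.
Longest path through Train: 20 hours (earliest finish 12, latest finish 16).
Slack of Train = 13 − 9 = 4 hours.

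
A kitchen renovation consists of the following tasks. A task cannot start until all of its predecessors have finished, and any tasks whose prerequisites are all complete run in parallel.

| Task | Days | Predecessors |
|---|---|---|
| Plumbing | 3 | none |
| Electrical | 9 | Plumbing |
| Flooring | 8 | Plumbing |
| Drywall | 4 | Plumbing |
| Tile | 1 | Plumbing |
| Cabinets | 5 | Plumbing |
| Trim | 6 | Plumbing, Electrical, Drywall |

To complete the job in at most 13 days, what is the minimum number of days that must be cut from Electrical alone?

Current finish: 18 days; target: 13.
Electrical is on every critical path, so each day cut from Electrical cuts the finish by one (this holds down to a finish of 13).
Need 18 − 13 = 5 days off Electrical → Electrical becomes 4 days, finish becomes 13.

5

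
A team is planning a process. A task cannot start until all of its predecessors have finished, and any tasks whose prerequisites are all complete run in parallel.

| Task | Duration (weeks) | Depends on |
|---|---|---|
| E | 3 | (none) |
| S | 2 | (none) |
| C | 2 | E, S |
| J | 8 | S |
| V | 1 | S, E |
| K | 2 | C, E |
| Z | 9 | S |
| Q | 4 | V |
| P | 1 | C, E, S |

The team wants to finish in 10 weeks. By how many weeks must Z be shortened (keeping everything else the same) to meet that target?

Current finish: 11 weeks; target: 10.
Z is on every critical path, so each week cut from Z cuts the finish by one (this holds down to a finish of 10).
Need 11 − 10 = 1 week off Z → Z becomes 8 weeks, finish becomes 10.

1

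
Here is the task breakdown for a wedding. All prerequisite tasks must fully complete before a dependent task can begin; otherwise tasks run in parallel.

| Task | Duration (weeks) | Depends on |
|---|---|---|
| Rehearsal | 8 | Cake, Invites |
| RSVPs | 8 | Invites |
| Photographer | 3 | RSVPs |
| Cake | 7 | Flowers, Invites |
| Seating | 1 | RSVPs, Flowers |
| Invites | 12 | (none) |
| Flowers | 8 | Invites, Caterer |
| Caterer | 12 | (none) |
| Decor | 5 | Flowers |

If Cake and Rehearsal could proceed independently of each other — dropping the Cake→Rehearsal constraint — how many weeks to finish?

Original critical path: Caterer→Flowers→Cake→Rehearsal = 12+8+7+8 = 35 ⇒ 35 weeks.
Without Cake→Rehearsal, Rehearsal's earliest start moves from 27 to 12.
New critical path: Caterer→Flowers→Cake = 12+8+7 = 27 ⇒ 27 weeks.

27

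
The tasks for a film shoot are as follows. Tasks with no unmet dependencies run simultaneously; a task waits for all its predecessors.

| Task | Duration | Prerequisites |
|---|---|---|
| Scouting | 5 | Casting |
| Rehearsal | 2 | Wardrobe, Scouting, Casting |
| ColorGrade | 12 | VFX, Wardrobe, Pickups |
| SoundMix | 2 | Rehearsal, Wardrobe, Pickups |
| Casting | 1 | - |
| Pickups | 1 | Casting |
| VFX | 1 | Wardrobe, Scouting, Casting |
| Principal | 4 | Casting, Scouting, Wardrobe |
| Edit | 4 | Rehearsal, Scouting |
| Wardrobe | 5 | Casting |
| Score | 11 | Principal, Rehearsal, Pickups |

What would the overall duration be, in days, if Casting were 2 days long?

Critical path before the change: Casting→Scouting→Principal→Score = 1+5+4+11 = 21 giving 21 days.
Since Casting is critical, the +1 change carries straight to that chain (now 22 days).
The critical path is still Casting→Scouting→Principal→Score; finish is now 22 days.

22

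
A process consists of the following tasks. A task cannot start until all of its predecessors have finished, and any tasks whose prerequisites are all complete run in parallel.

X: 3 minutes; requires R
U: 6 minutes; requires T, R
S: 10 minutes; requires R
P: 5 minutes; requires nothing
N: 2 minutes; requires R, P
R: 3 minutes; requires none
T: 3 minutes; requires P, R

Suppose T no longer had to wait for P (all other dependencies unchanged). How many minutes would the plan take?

With the dependency in place, P→T→U = 5+3+6 = 14 sets the finish at 14 minutes.
Without P→T, T's earliest start moves from 5 to 3.
New critical path: R→S = 3+10 = 13 ⇒ 13 minutes.

13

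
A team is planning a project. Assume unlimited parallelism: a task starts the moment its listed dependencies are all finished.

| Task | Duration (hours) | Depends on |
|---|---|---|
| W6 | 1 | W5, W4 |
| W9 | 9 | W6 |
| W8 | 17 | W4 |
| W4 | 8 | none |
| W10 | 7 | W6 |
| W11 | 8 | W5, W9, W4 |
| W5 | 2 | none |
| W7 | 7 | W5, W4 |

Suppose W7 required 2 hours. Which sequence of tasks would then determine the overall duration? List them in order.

Baseline: W4→W6→W9→W11 = 8+1+9+8 = 26 → 26 hours.
The longest path through W7 is only 15 hours, so W7 has float 11.
No other chain overtakes it, so the finish is 26 hours.

W4, W6, W9, W11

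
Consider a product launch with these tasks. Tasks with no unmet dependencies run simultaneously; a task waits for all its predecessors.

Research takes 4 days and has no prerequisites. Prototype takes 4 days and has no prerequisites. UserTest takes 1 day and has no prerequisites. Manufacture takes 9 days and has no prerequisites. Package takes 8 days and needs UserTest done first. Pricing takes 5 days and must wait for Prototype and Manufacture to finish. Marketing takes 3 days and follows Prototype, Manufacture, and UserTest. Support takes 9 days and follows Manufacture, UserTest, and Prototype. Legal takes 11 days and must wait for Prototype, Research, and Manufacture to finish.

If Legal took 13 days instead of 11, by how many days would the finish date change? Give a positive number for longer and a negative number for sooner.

2

Critical path before the change: Manufacture→Legal = 9+11 = 20 giving 20 days.
Legal is on the critical path; changing it to 13 makes that path 22 days.
That remains the longest chain; total 22 days.
Change in finish: 22 − 20 = +2 days.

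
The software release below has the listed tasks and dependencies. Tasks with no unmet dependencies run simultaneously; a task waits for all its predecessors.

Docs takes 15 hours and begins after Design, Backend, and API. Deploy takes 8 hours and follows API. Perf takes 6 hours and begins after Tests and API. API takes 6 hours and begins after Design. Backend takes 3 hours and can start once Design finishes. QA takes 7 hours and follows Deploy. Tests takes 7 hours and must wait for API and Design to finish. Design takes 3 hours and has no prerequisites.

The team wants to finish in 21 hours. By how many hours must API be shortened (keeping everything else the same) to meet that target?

Current finish: 24 hours; target: 21.
API is on every critical path, so each hour cut from API cuts the finish by one (this holds down to a finish of 21).
Need 24 − 21 = 3 hours off API → API becomes 3 hours, finish becomes 21.

3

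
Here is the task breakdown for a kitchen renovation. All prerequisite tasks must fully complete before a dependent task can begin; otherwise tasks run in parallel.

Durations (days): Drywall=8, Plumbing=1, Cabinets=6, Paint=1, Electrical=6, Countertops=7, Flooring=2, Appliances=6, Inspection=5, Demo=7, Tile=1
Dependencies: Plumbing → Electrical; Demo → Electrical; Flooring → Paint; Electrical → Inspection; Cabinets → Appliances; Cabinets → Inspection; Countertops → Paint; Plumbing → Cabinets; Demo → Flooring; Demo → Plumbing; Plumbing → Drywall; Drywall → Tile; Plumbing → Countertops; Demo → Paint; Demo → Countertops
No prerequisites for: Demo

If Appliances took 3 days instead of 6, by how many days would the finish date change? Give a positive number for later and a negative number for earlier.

-1

The binding path is Demo→Plumbing→Cabinets→Appliances = 7+1+6+6 = 20; finish at 20 days.
Appliances is on the critical path; changing it to 3 makes that path 17 days.
New critical path: Demo→Plumbing→Electrical→Inspection = 7+1+6+5 = 19 ⇒ 19 days.
Change in finish: 19 − 20 = -1 days.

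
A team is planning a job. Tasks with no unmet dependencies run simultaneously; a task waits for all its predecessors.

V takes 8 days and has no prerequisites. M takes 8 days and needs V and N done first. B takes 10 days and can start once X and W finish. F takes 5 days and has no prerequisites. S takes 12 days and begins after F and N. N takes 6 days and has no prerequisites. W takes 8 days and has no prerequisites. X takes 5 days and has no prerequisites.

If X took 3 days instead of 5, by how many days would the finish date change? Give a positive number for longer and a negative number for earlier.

Baseline: N→S = 6+12 = 18 → 18 days.
The longest path through X is only 15 days, so X has float 3.
No other chain overtakes it, so the finish is 18 days.
Change in finish: 18 − 18 = +0 days.

0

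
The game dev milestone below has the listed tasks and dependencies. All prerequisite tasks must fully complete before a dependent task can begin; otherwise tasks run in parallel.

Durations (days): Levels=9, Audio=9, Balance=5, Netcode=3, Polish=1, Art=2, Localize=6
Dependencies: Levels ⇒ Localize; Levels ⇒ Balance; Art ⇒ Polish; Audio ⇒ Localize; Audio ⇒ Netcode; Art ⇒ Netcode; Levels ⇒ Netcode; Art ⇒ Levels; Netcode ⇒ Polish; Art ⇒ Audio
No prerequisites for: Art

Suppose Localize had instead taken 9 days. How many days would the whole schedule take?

Critical path before the change: Art→Levels→Localize = 2+9+6 = 17 giving 17 days.
Localize is on the critical path; changing it to 9 makes that path 20 days.
That remains the longest chain; total 20 days.

20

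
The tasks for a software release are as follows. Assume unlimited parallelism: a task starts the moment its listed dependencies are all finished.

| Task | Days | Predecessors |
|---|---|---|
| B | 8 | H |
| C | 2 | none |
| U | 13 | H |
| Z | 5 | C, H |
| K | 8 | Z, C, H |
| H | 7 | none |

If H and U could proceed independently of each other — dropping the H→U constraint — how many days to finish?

Before: longest chain H→U = 7+13 = 20, finish 20.
Without H→U, U's earliest start moves from 7 to 0.
After: H→Z→K = 7+5+8 = 20 → 20 days.

20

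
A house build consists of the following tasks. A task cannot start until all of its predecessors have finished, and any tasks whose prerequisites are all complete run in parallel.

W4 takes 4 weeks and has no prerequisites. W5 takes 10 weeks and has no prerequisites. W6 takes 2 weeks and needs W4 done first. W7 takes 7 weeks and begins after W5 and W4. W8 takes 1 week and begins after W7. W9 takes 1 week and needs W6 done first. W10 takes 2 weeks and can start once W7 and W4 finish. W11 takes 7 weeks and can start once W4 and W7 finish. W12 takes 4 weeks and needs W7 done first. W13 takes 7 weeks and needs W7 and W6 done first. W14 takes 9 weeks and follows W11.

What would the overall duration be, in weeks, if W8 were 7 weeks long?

As given, the longest chain is W5→W7→W11→W14 = 10+7+7+9 = 33, so the finish is 33 weeks.
W8 is off the critical path — its longest chain is 18 weeks, giving 15 of slack.
The critical path is still W5→W7→W11→W14; finish is now 33 weeks.

33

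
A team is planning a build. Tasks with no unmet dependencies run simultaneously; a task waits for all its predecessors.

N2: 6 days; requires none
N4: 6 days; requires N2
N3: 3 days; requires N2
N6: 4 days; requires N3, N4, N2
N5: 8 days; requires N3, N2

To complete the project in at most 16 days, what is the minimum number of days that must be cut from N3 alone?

1

Current finish: 17 days; target: 16.
N3 is on every critical path, so each day cut from N3 cuts the finish by one (this holds down to a finish of 16).
Need 17 − 16 = 1 day off N3 → N3 becomes 2 days, finish becomes 16.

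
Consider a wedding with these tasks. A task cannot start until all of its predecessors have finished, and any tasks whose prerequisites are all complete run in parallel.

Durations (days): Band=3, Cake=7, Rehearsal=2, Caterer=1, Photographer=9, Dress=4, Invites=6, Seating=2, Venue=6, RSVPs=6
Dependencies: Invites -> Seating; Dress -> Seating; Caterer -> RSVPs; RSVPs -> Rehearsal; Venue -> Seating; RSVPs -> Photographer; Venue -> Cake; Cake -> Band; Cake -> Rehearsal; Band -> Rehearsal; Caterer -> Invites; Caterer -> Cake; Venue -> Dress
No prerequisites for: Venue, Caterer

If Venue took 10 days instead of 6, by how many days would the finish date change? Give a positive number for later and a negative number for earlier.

Actual critical path: Venue→Cake→Band→Rehearsal = 6+7+3+2 = 18 ⇒ 18 days.
Venue lies on that path, so at 10 days the path becomes 22 days.
That remains the longest chain; total 22 days.
Change in finish: 22 − 18 = +4 days.

4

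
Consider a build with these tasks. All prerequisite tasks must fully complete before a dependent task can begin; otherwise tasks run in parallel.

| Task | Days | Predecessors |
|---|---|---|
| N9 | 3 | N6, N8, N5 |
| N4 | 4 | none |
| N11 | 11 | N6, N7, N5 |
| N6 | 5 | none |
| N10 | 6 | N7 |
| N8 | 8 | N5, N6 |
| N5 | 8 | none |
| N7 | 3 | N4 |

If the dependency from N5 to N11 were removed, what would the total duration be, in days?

19

Before: longest chain N5→N8→N9 = 8+8+3 = 19, finish 19.
Without N5→N11, N11's earliest start moves from 8 to 7.
New critical path: N5→N8→N9 = 8+8+3 = 19 ⇒ 19 days.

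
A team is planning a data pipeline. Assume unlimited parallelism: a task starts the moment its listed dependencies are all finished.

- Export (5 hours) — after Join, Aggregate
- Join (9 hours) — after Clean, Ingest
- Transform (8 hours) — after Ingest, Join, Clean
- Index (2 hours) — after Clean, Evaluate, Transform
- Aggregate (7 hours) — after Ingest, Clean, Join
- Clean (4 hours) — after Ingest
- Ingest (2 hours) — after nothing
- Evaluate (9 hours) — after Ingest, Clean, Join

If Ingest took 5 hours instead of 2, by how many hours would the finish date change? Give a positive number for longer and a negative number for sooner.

3

Critical path before the change: Ingest→Clean→Join→Aggregate→Export = 2+4+9+7+5 = 27 giving 27 hours.
Ingest is on the critical path; changing it to 5 makes that path 30 hours.
That remains the longest chain; total 30 hours.
Change in finish: 30 − 27 = +3 hours.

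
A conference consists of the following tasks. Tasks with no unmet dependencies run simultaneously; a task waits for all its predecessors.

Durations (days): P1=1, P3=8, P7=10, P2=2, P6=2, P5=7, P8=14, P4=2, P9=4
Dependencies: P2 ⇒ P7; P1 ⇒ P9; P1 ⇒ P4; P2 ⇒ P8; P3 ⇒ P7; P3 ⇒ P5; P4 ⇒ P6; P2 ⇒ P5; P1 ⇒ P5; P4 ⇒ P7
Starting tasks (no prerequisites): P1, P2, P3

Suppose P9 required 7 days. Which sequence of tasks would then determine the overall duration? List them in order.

Critical path before the change: P3→P7 = 8+10 = 18 giving 18 days.
P9 has 13 days of float (longest path through it is 5).
No other chain overtakes it, so the finish is 18 days.

P3, P7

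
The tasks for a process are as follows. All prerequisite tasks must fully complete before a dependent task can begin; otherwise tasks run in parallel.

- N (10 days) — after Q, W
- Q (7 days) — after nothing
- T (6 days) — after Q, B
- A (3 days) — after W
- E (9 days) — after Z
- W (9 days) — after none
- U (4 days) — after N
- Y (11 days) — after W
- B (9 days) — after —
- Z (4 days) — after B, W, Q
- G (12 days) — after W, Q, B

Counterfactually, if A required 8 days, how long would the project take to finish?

Baseline: W→N→U = 9+10+4 = 23 → 23 days.
A is off the critical path — its longest chain is 12 days, giving 11 of slack.
No other chain overtakes it, so the finish is 23 days.

23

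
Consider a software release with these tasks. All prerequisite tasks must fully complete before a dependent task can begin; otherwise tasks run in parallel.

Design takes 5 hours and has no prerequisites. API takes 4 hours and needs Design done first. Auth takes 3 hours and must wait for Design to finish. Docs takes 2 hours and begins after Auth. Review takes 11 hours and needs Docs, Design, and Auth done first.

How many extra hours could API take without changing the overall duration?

The longest chain is Design→Auth→Docs→Review = 5+3+2+11 = 21; overall finish 21 hours.
The longest chain containing API totals 9 hours.
So API can slip 21 − 9 = 12 hours.

12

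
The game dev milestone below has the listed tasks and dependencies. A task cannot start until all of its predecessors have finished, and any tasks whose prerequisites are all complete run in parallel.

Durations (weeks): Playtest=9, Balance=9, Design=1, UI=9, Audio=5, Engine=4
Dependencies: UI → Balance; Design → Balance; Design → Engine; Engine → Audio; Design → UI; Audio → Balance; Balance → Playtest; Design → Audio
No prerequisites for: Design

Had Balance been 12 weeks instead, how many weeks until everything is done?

31

Actual critical path: Design→Engine→Audio→Balance→Playtest = 1+4+5+9+9 = 28 ⇒ 28 weeks.
Balance is on the critical path; changing it to 12 makes that path 31 weeks.
The critical path is still Design→Engine→Audio→Balance→Playtest; finish is now 31 weeks.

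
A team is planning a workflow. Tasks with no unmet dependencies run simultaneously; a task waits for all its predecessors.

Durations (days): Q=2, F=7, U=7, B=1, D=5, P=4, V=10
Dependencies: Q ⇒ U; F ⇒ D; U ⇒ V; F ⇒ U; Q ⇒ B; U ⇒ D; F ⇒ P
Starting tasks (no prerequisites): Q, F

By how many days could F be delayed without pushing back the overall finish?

0

Critical path: F→U→V = 7+7+10 = 24, so the finish is 24 days.
Longest path through F: 24 days (earliest finish 7, latest finish 7).
Slack of F = 0 − 0 = 0 days.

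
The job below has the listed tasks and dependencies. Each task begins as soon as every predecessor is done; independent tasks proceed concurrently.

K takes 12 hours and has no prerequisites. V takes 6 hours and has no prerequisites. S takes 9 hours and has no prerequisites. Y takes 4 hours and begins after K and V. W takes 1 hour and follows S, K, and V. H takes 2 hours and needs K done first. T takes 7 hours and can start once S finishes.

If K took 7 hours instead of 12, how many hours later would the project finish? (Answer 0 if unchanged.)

The binding path is K→Y = 12+4 = 16; finish at 16 hours.
Since K is critical, the -5 change carries straight to that chain (now 11 hours).
Now S→T = 9+7 = 16 is longest, so the finish becomes 16 hours.
Change in finish: 16 − 16 = +0 hours.

0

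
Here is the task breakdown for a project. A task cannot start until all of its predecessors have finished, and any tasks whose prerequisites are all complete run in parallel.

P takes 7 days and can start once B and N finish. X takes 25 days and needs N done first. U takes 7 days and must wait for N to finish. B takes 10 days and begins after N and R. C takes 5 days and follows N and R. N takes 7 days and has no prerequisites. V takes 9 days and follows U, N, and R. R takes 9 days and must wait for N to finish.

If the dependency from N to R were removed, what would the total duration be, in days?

Before: longest chain N→R→B→P = 7+9+10+7 = 33, finish 33.
Without N→R, R's earliest start moves from 7 to 0.
After: N→X = 7+25 = 32 → 32 days.

32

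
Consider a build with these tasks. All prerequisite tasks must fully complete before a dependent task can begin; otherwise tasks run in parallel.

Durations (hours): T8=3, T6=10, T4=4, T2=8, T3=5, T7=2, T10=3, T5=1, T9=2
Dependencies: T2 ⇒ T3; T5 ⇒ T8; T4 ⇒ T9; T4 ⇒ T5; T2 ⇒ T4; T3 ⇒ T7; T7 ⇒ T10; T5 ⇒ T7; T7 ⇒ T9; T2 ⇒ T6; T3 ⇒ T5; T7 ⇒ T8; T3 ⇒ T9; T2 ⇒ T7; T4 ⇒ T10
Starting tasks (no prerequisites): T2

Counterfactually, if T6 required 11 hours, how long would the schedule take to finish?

Baseline: T2→T3→T5→T7→T8 = 8+5+1+2+3 = 19 → 19 hours.
T6 is off the critical path — its longest chain is 18 hours, giving 1 of slack.
No other chain overtakes it, so the finish is 19 hours.

19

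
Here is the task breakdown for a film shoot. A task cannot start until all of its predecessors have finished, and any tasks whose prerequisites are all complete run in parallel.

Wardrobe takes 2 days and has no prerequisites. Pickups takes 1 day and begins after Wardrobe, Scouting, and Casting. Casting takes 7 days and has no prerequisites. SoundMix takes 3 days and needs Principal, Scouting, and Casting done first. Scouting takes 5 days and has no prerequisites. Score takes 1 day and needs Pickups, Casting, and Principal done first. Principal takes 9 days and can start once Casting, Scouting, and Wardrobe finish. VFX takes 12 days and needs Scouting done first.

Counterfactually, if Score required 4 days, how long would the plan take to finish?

20

Critical path before the change: Casting→Principal→SoundMix = 7+9+3 = 19 giving 19 days.
The longest path through Score is only 17 days, so Score has float 2.
New critical path: Casting→Principal→Score = 7+9+4 = 20 ⇒ 20 days.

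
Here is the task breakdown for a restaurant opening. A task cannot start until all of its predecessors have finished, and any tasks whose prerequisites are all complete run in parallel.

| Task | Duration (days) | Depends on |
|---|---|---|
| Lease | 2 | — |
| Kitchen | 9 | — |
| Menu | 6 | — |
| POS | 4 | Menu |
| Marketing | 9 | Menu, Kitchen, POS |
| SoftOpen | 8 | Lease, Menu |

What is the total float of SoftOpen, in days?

Menu→POS→Marketing = 6+4+9 = 19 sets the makespan at 19 days.
The longest chain containing SoftOpen totals 14 days.
Float = 19 − 14 = 5.

5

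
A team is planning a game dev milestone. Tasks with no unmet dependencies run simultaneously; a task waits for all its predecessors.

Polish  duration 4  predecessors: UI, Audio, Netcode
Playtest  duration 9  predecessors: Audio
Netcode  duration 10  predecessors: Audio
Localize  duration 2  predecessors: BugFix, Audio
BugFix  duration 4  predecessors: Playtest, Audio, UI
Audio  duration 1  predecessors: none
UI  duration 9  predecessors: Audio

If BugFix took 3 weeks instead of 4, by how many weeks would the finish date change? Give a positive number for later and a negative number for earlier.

Baseline: Audio→UI→BugFix→Localize = 1+9+4+2 = 16 → 16 weeks.
Since BugFix is critical, the -1 change carries straight to that chain (now 15 weeks).
No other chain overtakes it, so the finish is 15 weeks.
Change in finish: 15 − 16 = -1 weeks.

-1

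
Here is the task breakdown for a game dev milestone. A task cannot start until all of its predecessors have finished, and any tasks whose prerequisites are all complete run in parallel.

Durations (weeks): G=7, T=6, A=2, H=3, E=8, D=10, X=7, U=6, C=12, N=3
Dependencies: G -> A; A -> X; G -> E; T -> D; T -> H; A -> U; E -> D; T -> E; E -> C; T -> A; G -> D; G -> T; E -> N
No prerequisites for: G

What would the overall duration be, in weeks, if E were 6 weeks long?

Baseline: G→T→E→C = 7+6+8+12 = 33 → 33 weeks.
Since E is critical, the -2 change carries straight to that chain (now 31 weeks).
No other chain overtakes it, so the finish is 31 weeks.

31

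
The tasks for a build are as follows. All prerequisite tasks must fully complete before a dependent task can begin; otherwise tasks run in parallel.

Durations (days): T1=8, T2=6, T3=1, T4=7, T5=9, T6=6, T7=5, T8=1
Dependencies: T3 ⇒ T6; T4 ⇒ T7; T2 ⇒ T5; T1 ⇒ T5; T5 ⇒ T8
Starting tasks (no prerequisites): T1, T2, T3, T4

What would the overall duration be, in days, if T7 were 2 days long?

18

Baseline: T1→T5→T8 = 8+9+1 = 18 → 18 days.
T7 has 6 days of float (longest path through it is 12).
No other chain overtakes it, so the finish is 18 days.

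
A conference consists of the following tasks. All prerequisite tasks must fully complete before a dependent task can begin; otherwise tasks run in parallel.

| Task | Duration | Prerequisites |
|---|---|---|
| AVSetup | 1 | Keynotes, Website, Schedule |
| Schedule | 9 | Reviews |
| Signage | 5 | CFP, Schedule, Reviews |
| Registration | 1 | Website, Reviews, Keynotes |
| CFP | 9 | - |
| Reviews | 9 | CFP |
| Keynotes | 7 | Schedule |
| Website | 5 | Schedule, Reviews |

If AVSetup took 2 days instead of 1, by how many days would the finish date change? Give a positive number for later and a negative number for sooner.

1

Baseline: CFP→Reviews→Schedule→Keynotes→AVSetup = 9+9+9+7+1 = 35 → 35 days.
AVSetup lies on that path, so at 2 days the path becomes 36 days.
That remains the longest chain; total 36 days.
Change in finish: 36 − 35 = +1 days.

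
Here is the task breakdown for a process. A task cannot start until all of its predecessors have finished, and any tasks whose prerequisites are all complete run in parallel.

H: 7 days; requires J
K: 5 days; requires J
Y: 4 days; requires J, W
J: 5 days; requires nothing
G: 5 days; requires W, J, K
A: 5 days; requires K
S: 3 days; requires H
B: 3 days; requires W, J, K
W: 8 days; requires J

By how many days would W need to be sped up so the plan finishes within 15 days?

3

Current finish: 18 days; target: 15.
W is on every critical path, so each day cut from W cuts the finish by one (this holds down to a finish of 15).
Need 18 − 15 = 3 days off W → W becomes 5 days, finish becomes 15.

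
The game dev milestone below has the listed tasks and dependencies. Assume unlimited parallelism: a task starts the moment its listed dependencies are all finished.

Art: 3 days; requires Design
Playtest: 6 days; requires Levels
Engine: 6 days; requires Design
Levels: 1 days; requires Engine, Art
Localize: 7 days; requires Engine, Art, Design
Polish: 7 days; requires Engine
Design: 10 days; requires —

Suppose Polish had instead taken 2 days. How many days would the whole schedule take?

As given, the longest chain is Design→Engine→Polish = 10+6+7 = 23, so the finish is 23 days.
Polish lies on that path, so at 2 days the path becomes 18 days.
Now Design→Engine→Levels→Playtest = 10+6+1+6 = 23 is longest, so the finish becomes 23 days.

23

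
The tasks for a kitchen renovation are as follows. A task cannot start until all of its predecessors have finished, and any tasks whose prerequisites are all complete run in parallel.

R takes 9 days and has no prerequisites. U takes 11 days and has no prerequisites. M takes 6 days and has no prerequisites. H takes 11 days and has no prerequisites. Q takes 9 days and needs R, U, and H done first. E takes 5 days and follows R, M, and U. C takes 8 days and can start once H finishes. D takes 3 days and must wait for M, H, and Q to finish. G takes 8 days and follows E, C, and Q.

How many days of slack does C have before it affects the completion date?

1

U→Q→G = 11+9+8 = 28 sets the makespan at 28 days.
C finishes as early as 19 and must finish by 20.
Float = 28 − 27 = 1.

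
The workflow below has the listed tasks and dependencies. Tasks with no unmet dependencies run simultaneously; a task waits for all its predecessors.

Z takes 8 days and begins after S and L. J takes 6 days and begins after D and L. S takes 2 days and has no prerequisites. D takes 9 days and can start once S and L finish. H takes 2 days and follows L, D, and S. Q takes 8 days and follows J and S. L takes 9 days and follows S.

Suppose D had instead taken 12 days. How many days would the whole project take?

37

Actual critical path: S→L→D→J→Q = 2+9+9+6+8 = 34 ⇒ 34 days.
D is on the critical path; changing it to 12 makes that path 37 days.
That remains the longest chain; total 37 days.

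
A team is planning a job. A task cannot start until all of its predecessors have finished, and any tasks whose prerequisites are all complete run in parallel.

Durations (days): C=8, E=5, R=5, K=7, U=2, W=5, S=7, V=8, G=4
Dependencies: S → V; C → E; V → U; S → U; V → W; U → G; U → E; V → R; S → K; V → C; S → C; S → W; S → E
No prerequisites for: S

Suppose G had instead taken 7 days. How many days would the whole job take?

The binding path is S→V→C→E = 7+8+8+5 = 28; finish at 28 days.
G has 7 days of float (longest path through it is 21).
That remains the longest chain; total 28 days.

28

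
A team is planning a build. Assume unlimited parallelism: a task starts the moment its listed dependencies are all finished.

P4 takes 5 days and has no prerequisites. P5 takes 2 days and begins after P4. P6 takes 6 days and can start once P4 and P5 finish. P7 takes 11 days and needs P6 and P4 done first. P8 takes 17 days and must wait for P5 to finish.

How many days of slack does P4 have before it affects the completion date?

P4→P5→P6→P7 = 5+2+6+11 = 24 sets the makespan at 24 days.
P4 finishes as early as 5 and must finish by 5.
So P4 can slip 5 − 5 = 0 days.

0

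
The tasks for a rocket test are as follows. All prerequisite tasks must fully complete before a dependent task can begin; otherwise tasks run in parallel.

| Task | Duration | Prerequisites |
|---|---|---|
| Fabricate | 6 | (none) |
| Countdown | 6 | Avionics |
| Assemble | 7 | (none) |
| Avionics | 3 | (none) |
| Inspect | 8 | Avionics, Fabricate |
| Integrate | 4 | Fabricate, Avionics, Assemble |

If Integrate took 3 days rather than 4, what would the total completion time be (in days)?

Baseline: Fabricate→Inspect = 6+8 = 14 → 14 days.
Integrate has 3 days of float (longest path through it is 11).
That remains the longest chain; total 14 days.

14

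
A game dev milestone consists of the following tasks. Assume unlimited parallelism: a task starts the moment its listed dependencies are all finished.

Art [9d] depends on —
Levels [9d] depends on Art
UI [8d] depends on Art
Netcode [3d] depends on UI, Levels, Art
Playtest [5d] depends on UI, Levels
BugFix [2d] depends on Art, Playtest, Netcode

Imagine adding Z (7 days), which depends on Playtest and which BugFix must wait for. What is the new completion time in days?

Originally the game dev milestone takes 25 days.
With Z inserted, BugFix now waits for max(Art, Playtest, Netcode, Z).
New critical path: Art→Levels→Playtest→Z→BugFix = 9+9+5+7+2 = 32 ⇒ 32 days.

32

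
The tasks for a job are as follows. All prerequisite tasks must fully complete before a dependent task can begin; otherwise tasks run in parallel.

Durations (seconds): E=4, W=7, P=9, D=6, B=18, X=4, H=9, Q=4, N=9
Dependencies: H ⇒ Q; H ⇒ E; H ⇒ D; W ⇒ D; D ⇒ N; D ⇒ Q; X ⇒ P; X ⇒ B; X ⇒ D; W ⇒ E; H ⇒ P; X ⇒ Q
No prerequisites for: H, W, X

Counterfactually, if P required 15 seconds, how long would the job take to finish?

24

Actual critical path: H→D→N = 9+6+9 = 24 ⇒ 24 seconds.
The longest path through P is only 18 seconds, so P has float 6.
That remains the longest chain; total 24 seconds.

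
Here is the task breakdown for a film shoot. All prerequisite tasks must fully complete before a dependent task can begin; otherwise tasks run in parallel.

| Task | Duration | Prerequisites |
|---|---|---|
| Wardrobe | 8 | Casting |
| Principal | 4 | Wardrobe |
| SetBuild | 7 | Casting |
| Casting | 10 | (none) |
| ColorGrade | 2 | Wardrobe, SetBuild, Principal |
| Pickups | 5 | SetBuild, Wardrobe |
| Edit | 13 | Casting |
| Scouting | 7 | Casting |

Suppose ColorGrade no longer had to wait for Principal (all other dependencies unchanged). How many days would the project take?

23

With the dependency in place, Casting→Wardrobe→Principal→ColorGrade = 10+8+4+2 = 24 sets the finish at 24 days.
Without Principal→ColorGrade, ColorGrade's earliest start moves from 22 to 18.
After: Casting→Wardrobe→Pickups = 10+8+5 = 23 → 23 days.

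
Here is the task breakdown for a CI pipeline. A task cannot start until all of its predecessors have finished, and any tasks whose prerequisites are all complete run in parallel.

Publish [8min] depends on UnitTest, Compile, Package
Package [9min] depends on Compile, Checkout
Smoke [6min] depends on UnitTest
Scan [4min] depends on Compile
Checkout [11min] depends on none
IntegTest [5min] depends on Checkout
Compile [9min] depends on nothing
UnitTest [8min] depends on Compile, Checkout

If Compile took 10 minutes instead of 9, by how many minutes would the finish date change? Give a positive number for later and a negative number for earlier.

Actual critical path: Checkout→Package→Publish = 11+9+8 = 28 ⇒ 28 minutes.
Compile has 2 minutes of float (longest path through it is 26).
The critical path is still Checkout→Package→Publish; finish is now 28 minutes.
Change in finish: 28 − 28 = +0 minutes.

0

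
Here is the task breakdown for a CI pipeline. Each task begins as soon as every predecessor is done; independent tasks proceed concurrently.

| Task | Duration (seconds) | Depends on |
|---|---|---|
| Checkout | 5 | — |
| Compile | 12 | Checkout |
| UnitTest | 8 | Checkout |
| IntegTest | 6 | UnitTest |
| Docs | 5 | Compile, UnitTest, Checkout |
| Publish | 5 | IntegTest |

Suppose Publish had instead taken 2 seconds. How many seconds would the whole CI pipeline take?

22

The binding path is Checkout→UnitTest→IntegTest→Publish = 5+8+6+5 = 24; finish at 24 seconds.
Publish lies on that path, so at 2 seconds the path becomes 21 seconds.
New critical path: Checkout→Compile→Docs = 5+12+5 = 22 ⇒ 22 seconds.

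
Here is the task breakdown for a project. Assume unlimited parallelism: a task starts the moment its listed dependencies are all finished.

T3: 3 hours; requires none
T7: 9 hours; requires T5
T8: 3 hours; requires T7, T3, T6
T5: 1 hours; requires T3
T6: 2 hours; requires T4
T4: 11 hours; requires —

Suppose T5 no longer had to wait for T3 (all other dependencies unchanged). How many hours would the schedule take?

16

With the dependency in place, T3→T5→T7→T8 = 3+1+9+3 = 16 sets the finish at 16 hours.
Without T3→T5, T5's earliest start moves from 3 to 0.
New critical path: T4→T6→T8 = 11+2+3 = 16 ⇒ 16 hours.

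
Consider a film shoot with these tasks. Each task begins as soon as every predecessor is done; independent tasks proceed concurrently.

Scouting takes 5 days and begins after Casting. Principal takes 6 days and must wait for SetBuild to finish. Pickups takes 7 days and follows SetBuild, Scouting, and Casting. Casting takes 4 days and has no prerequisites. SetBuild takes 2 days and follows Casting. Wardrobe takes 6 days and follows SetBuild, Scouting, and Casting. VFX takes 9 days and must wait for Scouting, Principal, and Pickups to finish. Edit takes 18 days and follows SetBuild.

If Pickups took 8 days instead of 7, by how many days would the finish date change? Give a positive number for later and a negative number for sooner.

As given, the longest chain is Casting→Scouting→Pickups→VFX = 4+5+7+9 = 25, so the finish is 25 days.
Since Pickups is critical, the +1 change carries straight to that chain (now 26 days).
No other chain overtakes it, so the finish is 26 days.
Change in finish: 26 − 25 = +1 days.

1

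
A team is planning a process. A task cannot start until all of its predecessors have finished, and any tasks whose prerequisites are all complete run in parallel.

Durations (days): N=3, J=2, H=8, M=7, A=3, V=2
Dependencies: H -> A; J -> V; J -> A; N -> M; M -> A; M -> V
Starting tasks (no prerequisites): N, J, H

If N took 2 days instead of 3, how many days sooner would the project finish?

1

The binding path is N→M→A = 3+7+3 = 13; finish at 13 days.
Since N is critical, the -1 change carries straight to that chain (now 12 days).
That remains the longest chain; total 12 days.
Change in finish: 12 − 13 = -1 days.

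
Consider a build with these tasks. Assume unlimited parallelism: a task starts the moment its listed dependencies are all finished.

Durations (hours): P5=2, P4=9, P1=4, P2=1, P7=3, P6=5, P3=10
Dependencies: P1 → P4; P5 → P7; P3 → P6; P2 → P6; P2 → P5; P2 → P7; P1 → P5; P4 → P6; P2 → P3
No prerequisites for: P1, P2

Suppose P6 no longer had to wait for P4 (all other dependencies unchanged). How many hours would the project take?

With the dependency in place, P1→P4→P6 = 4+9+5 = 18 sets the finish at 18 hours.
Without P4→P6, P6's earliest start moves from 13 to 11.
New critical path: P2→P3→P6 = 1+10+5 = 16 ⇒ 16 hours.

16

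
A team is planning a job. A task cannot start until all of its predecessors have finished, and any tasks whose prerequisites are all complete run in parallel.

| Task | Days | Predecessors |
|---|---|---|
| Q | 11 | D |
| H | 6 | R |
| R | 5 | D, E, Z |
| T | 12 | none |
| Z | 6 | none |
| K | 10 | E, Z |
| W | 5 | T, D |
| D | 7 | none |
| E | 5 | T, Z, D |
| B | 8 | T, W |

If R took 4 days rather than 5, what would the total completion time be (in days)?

27

Baseline: T→E→R→H = 12+5+5+6 = 28 → 28 days.
R lies on that path, so at 4 days the path becomes 27 days.
The critical path is still T→E→R→H; finish is now 27 days.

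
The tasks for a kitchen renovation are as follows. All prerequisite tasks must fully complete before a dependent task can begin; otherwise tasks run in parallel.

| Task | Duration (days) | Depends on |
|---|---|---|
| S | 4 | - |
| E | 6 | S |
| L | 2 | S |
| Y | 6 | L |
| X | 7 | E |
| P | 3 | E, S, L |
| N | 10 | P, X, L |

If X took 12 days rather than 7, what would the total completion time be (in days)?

32

Critical path before the change: S→E→X→N = 4+6+7+10 = 27 giving 27 days.
X is on the critical path; changing it to 12 makes that path 32 days.
The critical path is still S→E→X→N; finish is now 32 days.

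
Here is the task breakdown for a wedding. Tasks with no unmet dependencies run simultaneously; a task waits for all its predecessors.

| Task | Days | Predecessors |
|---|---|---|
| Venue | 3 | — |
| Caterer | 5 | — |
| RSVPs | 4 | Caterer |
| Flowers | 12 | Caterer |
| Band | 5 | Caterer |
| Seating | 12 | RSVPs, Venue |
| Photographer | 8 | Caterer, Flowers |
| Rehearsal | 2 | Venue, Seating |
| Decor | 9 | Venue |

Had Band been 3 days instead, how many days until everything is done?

25

Critical path before the change: Caterer→Flowers→Photographer = 5+12+8 = 25 giving 25 days.
Band is off the critical path — its longest chain is 10 days, giving 15 of slack.
That remains the longest chain; total 25 days.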